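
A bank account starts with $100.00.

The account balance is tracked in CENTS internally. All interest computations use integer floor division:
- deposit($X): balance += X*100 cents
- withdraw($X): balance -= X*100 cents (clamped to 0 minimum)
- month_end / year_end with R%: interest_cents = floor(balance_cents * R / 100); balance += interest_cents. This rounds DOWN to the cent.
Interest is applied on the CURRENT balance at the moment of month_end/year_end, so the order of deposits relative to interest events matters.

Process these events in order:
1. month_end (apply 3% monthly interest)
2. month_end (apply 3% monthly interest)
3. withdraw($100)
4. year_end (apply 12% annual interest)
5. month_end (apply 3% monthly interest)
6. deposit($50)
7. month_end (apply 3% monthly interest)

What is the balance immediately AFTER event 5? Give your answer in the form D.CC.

Answer: 7.02

Derivation:
After 1 (month_end (apply 3% monthly interest)): balance=$103.00 total_interest=$3.00
After 2 (month_end (apply 3% monthly interest)): balance=$106.09 total_interest=$6.09
After 3 (withdraw($100)): balance=$6.09 total_interest=$6.09
After 4 (year_end (apply 12% annual interest)): balance=$6.82 total_interest=$6.82
After 5 (month_end (apply 3% monthly interest)): balance=$7.02 total_interest=$7.02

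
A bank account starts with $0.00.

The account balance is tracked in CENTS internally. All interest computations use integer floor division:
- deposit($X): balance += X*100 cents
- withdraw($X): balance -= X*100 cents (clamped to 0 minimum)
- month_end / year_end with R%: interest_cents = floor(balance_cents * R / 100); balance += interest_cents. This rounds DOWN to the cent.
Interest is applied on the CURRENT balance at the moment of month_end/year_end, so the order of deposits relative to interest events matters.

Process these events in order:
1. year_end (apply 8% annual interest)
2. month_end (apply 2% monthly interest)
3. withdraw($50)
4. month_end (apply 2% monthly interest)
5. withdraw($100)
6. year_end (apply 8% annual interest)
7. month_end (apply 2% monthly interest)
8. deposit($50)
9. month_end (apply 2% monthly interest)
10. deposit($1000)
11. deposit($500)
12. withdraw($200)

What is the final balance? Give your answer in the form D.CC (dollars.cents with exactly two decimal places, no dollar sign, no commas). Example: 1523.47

Answer: 1351.00

Derivation:
After 1 (year_end (apply 8% annual interest)): balance=$0.00 total_interest=$0.00
After 2 (month_end (apply 2% monthly interest)): balance=$0.00 total_interest=$0.00
After 3 (withdraw($50)): balance=$0.00 total_interest=$0.00
After 4 (month_end (apply 2% monthly interest)): balance=$0.00 total_interest=$0.00
After 5 (withdraw($100)): balance=$0.00 total_interest=$0.00
After 6 (year_end (apply 8% annual interest)): balance=$0.00 total_interest=$0.00
After 7 (month_end (apply 2% monthly interest)): balance=$0.00 total_interest=$0.00
After 8 (deposit($50)): balance=$50.00 total_interest=$0.00
After 9 (month_end (apply 2% monthly interest)): balance=$51.00 total_interest=$1.00
After 10 (deposit($1000)): balance=$1051.00 total_interest=$1.00
After 11 (deposit($500)): balance=$1551.00 total_interest=$1.00
After 12 (withdraw($200)): balance=$1351.00 total_interest=$1.00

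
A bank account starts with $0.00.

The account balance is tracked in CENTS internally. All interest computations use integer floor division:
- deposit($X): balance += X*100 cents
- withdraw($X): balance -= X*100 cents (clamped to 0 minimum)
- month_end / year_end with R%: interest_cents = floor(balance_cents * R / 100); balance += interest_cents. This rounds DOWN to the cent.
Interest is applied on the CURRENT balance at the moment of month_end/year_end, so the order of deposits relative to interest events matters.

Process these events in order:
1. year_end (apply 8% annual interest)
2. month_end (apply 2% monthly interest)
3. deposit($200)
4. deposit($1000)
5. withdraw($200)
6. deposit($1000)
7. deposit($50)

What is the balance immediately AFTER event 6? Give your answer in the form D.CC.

Answer: 2000.00

Derivation:
After 1 (year_end (apply 8% annual interest)): balance=$0.00 total_interest=$0.00
After 2 (month_end (apply 2% monthly interest)): balance=$0.00 total_interest=$0.00
After 3 (deposit($200)): balance=$200.00 total_interest=$0.00
After 4 (deposit($1000)): balance=$1200.00 total_interest=$0.00
After 5 (withdraw($200)): balance=$1000.00 total_interest=$0.00
After 6 (deposit($1000)): balance=$2000.00 total_interest=$0.00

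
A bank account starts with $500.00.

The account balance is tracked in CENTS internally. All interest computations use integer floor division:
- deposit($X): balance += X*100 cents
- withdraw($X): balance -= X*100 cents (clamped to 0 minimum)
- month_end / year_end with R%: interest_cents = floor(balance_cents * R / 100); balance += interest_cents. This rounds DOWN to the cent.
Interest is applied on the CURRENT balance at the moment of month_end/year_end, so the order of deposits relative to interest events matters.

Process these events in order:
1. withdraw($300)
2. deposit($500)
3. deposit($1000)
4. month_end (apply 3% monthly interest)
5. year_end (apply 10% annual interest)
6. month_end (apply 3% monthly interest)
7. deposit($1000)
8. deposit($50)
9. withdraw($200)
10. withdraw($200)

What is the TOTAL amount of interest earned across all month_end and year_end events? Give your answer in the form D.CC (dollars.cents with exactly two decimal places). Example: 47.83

After 1 (withdraw($300)): balance=$200.00 total_interest=$0.00
After 2 (deposit($500)): balance=$700.00 total_interest=$0.00
After 3 (deposit($1000)): balance=$1700.00 total_interest=$0.00
After 4 (month_end (apply 3% monthly interest)): balance=$1751.00 total_interest=$51.00
After 5 (year_end (apply 10% annual interest)): balance=$1926.10 total_interest=$226.10
After 6 (month_end (apply 3% monthly interest)): balance=$1983.88 total_interest=$283.88
After 7 (deposit($1000)): balance=$2983.88 total_interest=$283.88
After 8 (deposit($50)): balance=$3033.88 total_interest=$283.88
After 9 (withdraw($200)): balance=$2833.88 total_interest=$283.88
After 10 (withdraw($200)): balance=$2633.88 total_interest=$283.88

Answer: 283.88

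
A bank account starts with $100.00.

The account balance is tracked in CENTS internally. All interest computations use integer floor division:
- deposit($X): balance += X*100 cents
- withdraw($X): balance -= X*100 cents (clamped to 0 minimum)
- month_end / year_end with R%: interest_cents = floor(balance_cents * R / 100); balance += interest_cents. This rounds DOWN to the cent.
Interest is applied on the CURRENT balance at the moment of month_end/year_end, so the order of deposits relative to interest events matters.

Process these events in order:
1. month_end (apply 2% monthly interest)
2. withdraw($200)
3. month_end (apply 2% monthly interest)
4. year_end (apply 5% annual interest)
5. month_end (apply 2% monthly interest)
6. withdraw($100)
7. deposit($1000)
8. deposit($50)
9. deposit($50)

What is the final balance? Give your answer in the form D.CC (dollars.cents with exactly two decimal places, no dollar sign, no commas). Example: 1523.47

Answer: 1100.00

Derivation:
After 1 (month_end (apply 2% monthly interest)): balance=$102.00 total_interest=$2.00
After 2 (withdraw($200)): balance=$0.00 total_interest=$2.00
After 3 (month_end (apply 2% monthly interest)): balance=$0.00 total_interest=$2.00
After 4 (year_end (apply 5% annual interest)): balance=$0.00 total_interest=$2.00
After 5 (month_end (apply 2% monthly interest)): balance=$0.00 total_interest=$2.00
After 6 (withdraw($100)): balance=$0.00 total_interest=$2.00
After 7 (deposit($1000)): balance=$1000.00 total_interest=$2.00
After 8 (deposit($50)): balance=$1050.00 total_interest=$2.00
After 9 (deposit($50)): balance=$1100.00 total_interest=$2.00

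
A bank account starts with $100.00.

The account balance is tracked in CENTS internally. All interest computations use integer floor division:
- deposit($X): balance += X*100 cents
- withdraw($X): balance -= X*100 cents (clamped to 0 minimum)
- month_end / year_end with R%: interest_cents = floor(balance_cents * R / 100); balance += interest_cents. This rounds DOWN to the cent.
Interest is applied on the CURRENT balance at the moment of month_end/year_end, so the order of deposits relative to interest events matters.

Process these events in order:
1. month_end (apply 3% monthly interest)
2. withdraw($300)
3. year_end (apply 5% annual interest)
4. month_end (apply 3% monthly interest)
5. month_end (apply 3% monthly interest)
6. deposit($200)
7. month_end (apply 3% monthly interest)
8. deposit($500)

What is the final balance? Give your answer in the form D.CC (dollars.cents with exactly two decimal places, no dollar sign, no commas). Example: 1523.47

Answer: 706.00

Derivation:
After 1 (month_end (apply 3% monthly interest)): balance=$103.00 total_interest=$3.00
After 2 (withdraw($300)): balance=$0.00 total_interest=$3.00
After 3 (year_end (apply 5% annual interest)): balance=$0.00 total_interest=$3.00
After 4 (month_end (apply 3% monthly interest)): balance=$0.00 total_interest=$3.00
After 5 (month_end (apply 3% monthly interest)): balance=$0.00 total_interest=$3.00
After 6 (deposit($200)): balance=$200.00 total_interest=$3.00
After 7 (month_end (apply 3% monthly interest)): balance=$206.00 total_interest=$9.00
After 8 (deposit($500)): balance=$706.00 total_interest=$9.00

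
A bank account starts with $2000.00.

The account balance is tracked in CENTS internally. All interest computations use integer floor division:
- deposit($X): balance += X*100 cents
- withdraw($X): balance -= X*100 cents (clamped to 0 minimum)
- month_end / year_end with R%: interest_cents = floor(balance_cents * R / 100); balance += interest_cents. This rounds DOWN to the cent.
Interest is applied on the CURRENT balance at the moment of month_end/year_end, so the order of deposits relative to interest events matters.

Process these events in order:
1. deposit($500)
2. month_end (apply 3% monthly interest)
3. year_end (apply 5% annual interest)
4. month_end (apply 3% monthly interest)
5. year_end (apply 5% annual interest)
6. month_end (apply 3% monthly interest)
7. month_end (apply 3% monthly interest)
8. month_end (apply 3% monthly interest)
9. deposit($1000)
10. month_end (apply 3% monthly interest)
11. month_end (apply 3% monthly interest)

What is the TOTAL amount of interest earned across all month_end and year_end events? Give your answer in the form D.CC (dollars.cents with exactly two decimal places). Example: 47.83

After 1 (deposit($500)): balance=$2500.00 total_interest=$0.00
After 2 (month_end (apply 3% monthly interest)): balance=$2575.00 total_interest=$75.00
After 3 (year_end (apply 5% annual interest)): balance=$2703.75 total_interest=$203.75
After 4 (month_end (apply 3% monthly interest)): balance=$2784.86 total_interest=$284.86
After 5 (year_end (apply 5% annual interest)): balance=$2924.10 total_interest=$424.10
After 6 (month_end (apply 3% monthly interest)): balance=$3011.82 total_interest=$511.82
After 7 (month_end (apply 3% monthly interest)): balance=$3102.17 total_interest=$602.17
After 8 (month_end (apply 3% monthly interest)): balance=$3195.23 total_interest=$695.23
After 9 (deposit($1000)): balance=$4195.23 total_interest=$695.23
After 10 (month_end (apply 3% monthly interest)): balance=$4321.08 total_interest=$821.08
After 11 (month_end (apply 3% monthly interest)): balance=$4450.71 total_interest=$950.71

Answer: 950.71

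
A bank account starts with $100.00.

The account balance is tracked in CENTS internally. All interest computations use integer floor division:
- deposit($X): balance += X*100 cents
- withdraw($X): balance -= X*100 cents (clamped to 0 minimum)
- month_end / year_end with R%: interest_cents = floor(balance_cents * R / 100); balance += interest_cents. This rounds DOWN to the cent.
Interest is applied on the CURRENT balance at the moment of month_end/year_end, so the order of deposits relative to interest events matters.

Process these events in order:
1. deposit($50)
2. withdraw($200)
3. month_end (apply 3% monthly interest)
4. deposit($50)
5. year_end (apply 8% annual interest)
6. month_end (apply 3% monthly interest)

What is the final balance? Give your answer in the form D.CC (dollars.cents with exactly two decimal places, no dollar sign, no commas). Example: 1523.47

After 1 (deposit($50)): balance=$150.00 total_interest=$0.00
After 2 (withdraw($200)): balance=$0.00 total_interest=$0.00
After 3 (month_end (apply 3% monthly interest)): balance=$0.00 total_interest=$0.00
After 4 (deposit($50)): balance=$50.00 total_interest=$0.00
After 5 (year_end (apply 8% annual interest)): balance=$54.00 total_interest=$4.00
After 6 (month_end (apply 3% monthly interest)): balance=$55.62 total_interest=$5.62

Answer: 55.62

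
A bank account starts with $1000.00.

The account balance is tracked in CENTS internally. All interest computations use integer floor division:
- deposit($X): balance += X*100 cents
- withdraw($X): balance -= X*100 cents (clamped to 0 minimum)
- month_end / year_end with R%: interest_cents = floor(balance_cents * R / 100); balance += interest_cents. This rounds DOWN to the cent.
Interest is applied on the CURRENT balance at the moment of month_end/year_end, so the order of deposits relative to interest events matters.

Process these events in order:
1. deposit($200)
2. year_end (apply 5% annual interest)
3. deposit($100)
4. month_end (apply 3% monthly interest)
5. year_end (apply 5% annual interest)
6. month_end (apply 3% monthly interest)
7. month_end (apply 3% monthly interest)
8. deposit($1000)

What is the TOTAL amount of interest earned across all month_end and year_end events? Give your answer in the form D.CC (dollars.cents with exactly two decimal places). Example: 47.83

After 1 (deposit($200)): balance=$1200.00 total_interest=$0.00
After 2 (year_end (apply 5% annual interest)): balance=$1260.00 total_interest=$60.00
After 3 (deposit($100)): balance=$1360.00 total_interest=$60.00
After 4 (month_end (apply 3% monthly interest)): balance=$1400.80 total_interest=$100.80
After 5 (year_end (apply 5% annual interest)): balance=$1470.84 total_interest=$170.84
After 6 (month_end (apply 3% monthly interest)): balance=$1514.96 total_interest=$214.96
After 7 (month_end (apply 3% monthly interest)): balance=$1560.40 total_interest=$260.40
After 8 (deposit($1000)): balance=$2560.40 total_interest=$260.40

Answer: 260.40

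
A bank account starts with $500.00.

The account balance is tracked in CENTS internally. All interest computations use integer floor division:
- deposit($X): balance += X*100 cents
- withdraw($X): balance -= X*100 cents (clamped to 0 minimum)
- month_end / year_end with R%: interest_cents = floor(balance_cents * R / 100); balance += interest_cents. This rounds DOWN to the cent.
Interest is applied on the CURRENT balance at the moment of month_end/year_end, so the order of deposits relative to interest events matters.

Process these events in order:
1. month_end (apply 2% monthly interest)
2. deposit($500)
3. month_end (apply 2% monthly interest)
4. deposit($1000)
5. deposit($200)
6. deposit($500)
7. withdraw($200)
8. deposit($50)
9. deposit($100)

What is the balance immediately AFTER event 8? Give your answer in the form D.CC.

After 1 (month_end (apply 2% monthly interest)): balance=$510.00 total_interest=$10.00
After 2 (deposit($500)): balance=$1010.00 total_interest=$10.00
After 3 (month_end (apply 2% monthly interest)): balance=$1030.20 total_interest=$30.20
After 4 (deposit($1000)): balance=$2030.20 total_interest=$30.20
After 5 (deposit($200)): balance=$2230.20 total_interest=$30.20
After 6 (deposit($500)): balance=$2730.20 total_interest=$30.20
After 7 (withdraw($200)): balance=$2530.20 total_interest=$30.20
After 8 (deposit($50)): balance=$2580.20 total_interest=$30.20

Answer: 2580.20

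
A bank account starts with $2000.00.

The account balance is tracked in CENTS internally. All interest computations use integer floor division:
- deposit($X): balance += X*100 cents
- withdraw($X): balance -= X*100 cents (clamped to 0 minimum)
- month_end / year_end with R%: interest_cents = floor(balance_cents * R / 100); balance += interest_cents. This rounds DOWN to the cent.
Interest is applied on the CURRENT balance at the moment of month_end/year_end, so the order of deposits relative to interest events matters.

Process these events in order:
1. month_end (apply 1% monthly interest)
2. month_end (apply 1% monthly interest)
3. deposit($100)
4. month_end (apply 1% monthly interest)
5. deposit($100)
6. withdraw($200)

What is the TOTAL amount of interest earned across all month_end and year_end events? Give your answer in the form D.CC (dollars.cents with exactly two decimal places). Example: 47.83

After 1 (month_end (apply 1% monthly interest)): balance=$2020.00 total_interest=$20.00
After 2 (month_end (apply 1% monthly interest)): balance=$2040.20 total_interest=$40.20
After 3 (deposit($100)): balance=$2140.20 total_interest=$40.20
After 4 (month_end (apply 1% monthly interest)): balance=$2161.60 total_interest=$61.60
After 5 (deposit($100)): balance=$2261.60 total_interest=$61.60
After 6 (withdraw($200)): balance=$2061.60 total_interest=$61.60

Answer: 61.60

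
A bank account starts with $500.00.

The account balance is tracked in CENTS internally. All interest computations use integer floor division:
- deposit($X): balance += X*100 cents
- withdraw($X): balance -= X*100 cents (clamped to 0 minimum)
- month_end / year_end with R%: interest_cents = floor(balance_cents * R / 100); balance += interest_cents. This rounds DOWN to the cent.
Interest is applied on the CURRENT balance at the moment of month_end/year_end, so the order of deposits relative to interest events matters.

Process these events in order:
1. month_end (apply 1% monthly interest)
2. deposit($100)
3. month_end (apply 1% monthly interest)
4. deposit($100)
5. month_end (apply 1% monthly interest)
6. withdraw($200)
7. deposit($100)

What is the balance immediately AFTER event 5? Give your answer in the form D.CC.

Answer: 718.16

Derivation:
After 1 (month_end (apply 1% monthly interest)): balance=$505.00 total_interest=$5.00
After 2 (deposit($100)): balance=$605.00 total_interest=$5.00
After 3 (month_end (apply 1% monthly interest)): balance=$611.05 total_interest=$11.05
After 4 (deposit($100)): balance=$711.05 total_interest=$11.05
After 5 (month_end (apply 1% monthly interest)): balance=$718.16 total_interest=$18.16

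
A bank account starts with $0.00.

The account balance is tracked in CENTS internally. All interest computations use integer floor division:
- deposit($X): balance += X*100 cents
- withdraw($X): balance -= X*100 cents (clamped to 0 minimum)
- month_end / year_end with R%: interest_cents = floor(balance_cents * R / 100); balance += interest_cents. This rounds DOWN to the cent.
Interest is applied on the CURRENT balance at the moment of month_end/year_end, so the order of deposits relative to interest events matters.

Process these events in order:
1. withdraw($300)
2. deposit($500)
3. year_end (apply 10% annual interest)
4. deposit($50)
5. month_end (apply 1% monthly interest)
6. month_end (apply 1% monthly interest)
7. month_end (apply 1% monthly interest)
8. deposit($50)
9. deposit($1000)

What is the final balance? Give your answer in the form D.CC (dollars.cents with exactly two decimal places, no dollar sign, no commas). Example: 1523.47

After 1 (withdraw($300)): balance=$0.00 total_interest=$0.00
After 2 (deposit($500)): balance=$500.00 total_interest=$0.00
After 3 (year_end (apply 10% annual interest)): balance=$550.00 total_interest=$50.00
After 4 (deposit($50)): balance=$600.00 total_interest=$50.00
After 5 (month_end (apply 1% monthly interest)): balance=$606.00 total_interest=$56.00
After 6 (month_end (apply 1% monthly interest)): balance=$612.06 total_interest=$62.06
After 7 (month_end (apply 1% monthly interest)): balance=$618.18 total_interest=$68.18
After 8 (deposit($50)): balance=$668.18 total_interest=$68.18
After 9 (deposit($1000)): balance=$1668.18 total_interest=$68.18

Answer: 1668.18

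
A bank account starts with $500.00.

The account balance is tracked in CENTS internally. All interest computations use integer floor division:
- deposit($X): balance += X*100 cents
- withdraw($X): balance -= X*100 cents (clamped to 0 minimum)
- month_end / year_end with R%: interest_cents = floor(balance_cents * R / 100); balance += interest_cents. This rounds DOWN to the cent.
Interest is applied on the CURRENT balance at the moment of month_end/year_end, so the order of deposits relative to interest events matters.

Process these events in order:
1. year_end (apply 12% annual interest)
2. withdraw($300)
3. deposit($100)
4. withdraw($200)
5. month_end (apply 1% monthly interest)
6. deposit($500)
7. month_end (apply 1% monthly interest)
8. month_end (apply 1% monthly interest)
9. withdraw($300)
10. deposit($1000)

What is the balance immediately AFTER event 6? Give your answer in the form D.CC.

Answer: 661.60

Derivation:
After 1 (year_end (apply 12% annual interest)): balance=$560.00 total_interest=$60.00
After 2 (withdraw($300)): balance=$260.00 total_interest=$60.00
After 3 (deposit($100)): balance=$360.00 total_interest=$60.00
After 4 (withdraw($200)): balance=$160.00 total_interest=$60.00
After 5 (month_end (apply 1% monthly interest)): balance=$161.60 total_interest=$61.60
After 6 (deposit($500)): balance=$661.60 total_interest=$61.60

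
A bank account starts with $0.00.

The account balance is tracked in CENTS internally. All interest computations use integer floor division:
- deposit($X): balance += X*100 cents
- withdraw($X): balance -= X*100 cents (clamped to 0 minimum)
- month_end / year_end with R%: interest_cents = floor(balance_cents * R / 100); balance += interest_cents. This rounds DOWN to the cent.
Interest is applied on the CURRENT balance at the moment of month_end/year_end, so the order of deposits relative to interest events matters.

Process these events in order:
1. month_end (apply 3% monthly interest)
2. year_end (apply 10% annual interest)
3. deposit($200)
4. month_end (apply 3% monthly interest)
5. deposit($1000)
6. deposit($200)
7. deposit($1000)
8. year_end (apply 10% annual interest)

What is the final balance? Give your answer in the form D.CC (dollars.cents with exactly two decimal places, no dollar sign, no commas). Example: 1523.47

Answer: 2646.60

Derivation:
After 1 (month_end (apply 3% monthly interest)): balance=$0.00 total_interest=$0.00
After 2 (year_end (apply 10% annual interest)): balance=$0.00 total_interest=$0.00
After 3 (deposit($200)): balance=$200.00 total_interest=$0.00
After 4 (month_end (apply 3% monthly interest)): balance=$206.00 total_interest=$6.00
After 5 (deposit($1000)): balance=$1206.00 total_interest=$6.00
After 6 (deposit($200)): balance=$1406.00 total_interest=$6.00
After 7 (deposit($1000)): balance=$2406.00 total_interest=$6.00
After 8 (year_end (apply 10% annual interest)): balance=$2646.60 total_interest=$246.60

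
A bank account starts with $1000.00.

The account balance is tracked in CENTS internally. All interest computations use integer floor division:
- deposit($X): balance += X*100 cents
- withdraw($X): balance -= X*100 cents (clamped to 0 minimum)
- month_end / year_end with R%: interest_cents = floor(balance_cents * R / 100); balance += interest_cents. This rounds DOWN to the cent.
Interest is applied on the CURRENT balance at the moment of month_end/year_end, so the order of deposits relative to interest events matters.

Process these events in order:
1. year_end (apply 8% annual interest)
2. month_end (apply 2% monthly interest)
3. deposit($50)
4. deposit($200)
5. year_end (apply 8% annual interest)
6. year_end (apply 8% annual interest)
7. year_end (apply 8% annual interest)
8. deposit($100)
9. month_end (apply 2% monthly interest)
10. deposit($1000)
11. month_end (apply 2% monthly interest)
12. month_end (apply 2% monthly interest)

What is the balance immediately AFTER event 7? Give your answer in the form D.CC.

After 1 (year_end (apply 8% annual interest)): balance=$1080.00 total_interest=$80.00
After 2 (month_end (apply 2% monthly interest)): balance=$1101.60 total_interest=$101.60
After 3 (deposit($50)): balance=$1151.60 total_interest=$101.60
After 4 (deposit($200)): balance=$1351.60 total_interest=$101.60
After 5 (year_end (apply 8% annual interest)): balance=$1459.72 total_interest=$209.72
After 6 (year_end (apply 8% annual interest)): balance=$1576.49 total_interest=$326.49
After 7 (year_end (apply 8% annual interest)): balance=$1702.60 total_interest=$452.60

Answer: 1702.60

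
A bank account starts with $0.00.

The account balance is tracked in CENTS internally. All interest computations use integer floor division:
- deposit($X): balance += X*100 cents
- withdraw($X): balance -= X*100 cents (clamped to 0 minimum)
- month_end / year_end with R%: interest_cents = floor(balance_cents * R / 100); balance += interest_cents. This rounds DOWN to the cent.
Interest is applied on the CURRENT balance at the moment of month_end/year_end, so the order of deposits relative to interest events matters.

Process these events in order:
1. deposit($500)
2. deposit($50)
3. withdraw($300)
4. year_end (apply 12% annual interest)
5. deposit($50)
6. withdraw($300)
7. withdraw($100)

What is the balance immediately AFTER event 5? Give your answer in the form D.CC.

After 1 (deposit($500)): balance=$500.00 total_interest=$0.00
After 2 (deposit($50)): balance=$550.00 total_interest=$0.00
After 3 (withdraw($300)): balance=$250.00 total_interest=$0.00
After 4 (year_end (apply 12% annual interest)): balance=$280.00 total_interest=$30.00
After 5 (deposit($50)): balance=$330.00 total_interest=$30.00

Answer: 330.00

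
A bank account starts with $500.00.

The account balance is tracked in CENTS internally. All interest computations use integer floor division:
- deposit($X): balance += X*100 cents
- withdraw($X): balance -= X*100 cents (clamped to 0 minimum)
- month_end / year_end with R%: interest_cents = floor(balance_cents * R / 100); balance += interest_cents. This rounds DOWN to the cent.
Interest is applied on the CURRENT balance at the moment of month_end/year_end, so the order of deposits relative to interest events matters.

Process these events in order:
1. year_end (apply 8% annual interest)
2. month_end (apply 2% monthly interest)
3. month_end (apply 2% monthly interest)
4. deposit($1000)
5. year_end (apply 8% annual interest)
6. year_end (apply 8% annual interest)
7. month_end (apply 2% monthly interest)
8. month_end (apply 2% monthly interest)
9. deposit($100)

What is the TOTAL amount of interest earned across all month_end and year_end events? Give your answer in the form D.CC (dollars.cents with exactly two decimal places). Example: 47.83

After 1 (year_end (apply 8% annual interest)): balance=$540.00 total_interest=$40.00
After 2 (month_end (apply 2% monthly interest)): balance=$550.80 total_interest=$50.80
After 3 (month_end (apply 2% monthly interest)): balance=$561.81 total_interest=$61.81
After 4 (deposit($1000)): balance=$1561.81 total_interest=$61.81
After 5 (year_end (apply 8% annual interest)): balance=$1686.75 total_interest=$186.75
After 6 (year_end (apply 8% annual interest)): balance=$1821.69 total_interest=$321.69
After 7 (month_end (apply 2% monthly interest)): balance=$1858.12 total_interest=$358.12
After 8 (month_end (apply 2% monthly interest)): balance=$1895.28 total_interest=$395.28
After 9 (deposit($100)): balance=$1995.28 total_interest=$395.28

Answer: 395.28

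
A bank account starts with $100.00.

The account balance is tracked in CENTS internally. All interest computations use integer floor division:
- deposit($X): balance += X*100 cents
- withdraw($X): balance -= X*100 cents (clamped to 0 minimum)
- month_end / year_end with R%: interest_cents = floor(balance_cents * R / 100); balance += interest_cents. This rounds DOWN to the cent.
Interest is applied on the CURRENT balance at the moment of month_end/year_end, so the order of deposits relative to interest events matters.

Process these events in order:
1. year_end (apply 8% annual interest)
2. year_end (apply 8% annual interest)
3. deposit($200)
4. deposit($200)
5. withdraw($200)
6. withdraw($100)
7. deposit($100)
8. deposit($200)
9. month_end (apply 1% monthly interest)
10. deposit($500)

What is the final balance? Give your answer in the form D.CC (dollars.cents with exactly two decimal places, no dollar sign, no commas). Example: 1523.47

Answer: 1021.80

Derivation:
After 1 (year_end (apply 8% annual interest)): balance=$108.00 total_interest=$8.00
After 2 (year_end (apply 8% annual interest)): balance=$116.64 total_interest=$16.64
After 3 (deposit($200)): balance=$316.64 total_interest=$16.64
After 4 (deposit($200)): balance=$516.64 total_interest=$16.64
After 5 (withdraw($200)): balance=$316.64 total_interest=$16.64
After 6 (withdraw($100)): balance=$216.64 total_interest=$16.64
After 7 (deposit($100)): balance=$316.64 total_interest=$16.64
After 8 (deposit($200)): balance=$516.64 total_interest=$16.64
After 9 (month_end (apply 1% monthly interest)): balance=$521.80 total_interest=$21.80
After 10 (deposit($500)): balance=$1021.80 total_interest=$21.80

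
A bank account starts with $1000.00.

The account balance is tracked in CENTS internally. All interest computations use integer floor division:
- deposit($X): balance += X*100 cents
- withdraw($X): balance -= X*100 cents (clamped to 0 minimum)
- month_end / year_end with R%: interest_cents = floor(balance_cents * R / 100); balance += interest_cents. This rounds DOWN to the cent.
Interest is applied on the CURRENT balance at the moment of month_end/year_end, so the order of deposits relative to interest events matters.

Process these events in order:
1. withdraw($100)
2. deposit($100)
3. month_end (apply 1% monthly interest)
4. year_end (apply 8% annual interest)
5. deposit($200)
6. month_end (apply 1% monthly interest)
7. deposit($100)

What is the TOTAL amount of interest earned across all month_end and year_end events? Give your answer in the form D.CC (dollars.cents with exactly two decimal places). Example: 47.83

Answer: 103.70

Derivation:
After 1 (withdraw($100)): balance=$900.00 total_interest=$0.00
After 2 (deposit($100)): balance=$1000.00 total_interest=$0.00
After 3 (month_end (apply 1% monthly interest)): balance=$1010.00 total_interest=$10.00
After 4 (year_end (apply 8% annual interest)): balance=$1090.80 total_interest=$90.80
After 5 (deposit($200)): balance=$1290.80 total_interest=$90.80
After 6 (month_end (apply 1% monthly interest)): balance=$1303.70 total_interest=$103.70
After 7 (deposit($100)): balance=$1403.70 total_interest=$103.70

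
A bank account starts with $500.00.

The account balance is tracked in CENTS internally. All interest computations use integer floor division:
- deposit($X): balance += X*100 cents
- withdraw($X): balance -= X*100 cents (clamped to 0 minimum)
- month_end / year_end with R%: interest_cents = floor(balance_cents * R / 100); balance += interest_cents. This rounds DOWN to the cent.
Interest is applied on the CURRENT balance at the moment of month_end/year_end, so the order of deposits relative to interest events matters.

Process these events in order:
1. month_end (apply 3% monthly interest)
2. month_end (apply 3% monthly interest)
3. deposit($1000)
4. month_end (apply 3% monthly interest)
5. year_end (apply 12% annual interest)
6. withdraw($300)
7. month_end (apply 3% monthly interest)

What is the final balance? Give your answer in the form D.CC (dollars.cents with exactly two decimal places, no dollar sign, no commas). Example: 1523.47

Answer: 1509.48

Derivation:
After 1 (month_end (apply 3% monthly interest)): balance=$515.00 total_interest=$15.00
After 2 (month_end (apply 3% monthly interest)): balance=$530.45 total_interest=$30.45
After 3 (deposit($1000)): balance=$1530.45 total_interest=$30.45
After 4 (month_end (apply 3% monthly interest)): balance=$1576.36 total_interest=$76.36
After 5 (year_end (apply 12% annual interest)): balance=$1765.52 total_interest=$265.52
After 6 (withdraw($300)): balance=$1465.52 total_interest=$265.52
After 7 (month_end (apply 3% monthly interest)): balance=$1509.48 total_interest=$309.48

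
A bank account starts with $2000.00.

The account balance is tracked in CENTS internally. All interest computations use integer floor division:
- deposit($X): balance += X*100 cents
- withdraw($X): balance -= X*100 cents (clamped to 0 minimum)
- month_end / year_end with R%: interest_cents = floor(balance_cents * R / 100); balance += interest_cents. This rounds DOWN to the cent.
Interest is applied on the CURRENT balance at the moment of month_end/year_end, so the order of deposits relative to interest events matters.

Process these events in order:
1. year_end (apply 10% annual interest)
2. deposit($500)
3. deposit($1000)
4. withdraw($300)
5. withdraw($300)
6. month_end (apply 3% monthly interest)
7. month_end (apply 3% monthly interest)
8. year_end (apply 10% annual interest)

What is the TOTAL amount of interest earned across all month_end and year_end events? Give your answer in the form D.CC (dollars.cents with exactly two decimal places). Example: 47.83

After 1 (year_end (apply 10% annual interest)): balance=$2200.00 total_interest=$200.00
After 2 (deposit($500)): balance=$2700.00 total_interest=$200.00
After 3 (deposit($1000)): balance=$3700.00 total_interest=$200.00
After 4 (withdraw($300)): balance=$3400.00 total_interest=$200.00
After 5 (withdraw($300)): balance=$3100.00 total_interest=$200.00
After 6 (month_end (apply 3% monthly interest)): balance=$3193.00 total_interest=$293.00
After 7 (month_end (apply 3% monthly interest)): balance=$3288.79 total_interest=$388.79
After 8 (year_end (apply 10% annual interest)): balance=$3617.66 total_interest=$717.66

Answer: 717.66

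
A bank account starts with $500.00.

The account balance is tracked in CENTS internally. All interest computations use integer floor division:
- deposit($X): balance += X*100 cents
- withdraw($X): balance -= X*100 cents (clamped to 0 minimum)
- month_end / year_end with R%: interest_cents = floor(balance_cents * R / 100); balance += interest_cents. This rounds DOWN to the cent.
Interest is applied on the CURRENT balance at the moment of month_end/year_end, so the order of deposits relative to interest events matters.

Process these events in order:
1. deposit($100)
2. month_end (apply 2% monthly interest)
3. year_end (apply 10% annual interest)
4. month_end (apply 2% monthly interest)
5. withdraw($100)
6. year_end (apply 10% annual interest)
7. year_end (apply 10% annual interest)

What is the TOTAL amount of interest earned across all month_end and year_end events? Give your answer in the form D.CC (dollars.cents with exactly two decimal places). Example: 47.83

Answer: 209.85

Derivation:
After 1 (deposit($100)): balance=$600.00 total_interest=$0.00
After 2 (month_end (apply 2% monthly interest)): balance=$612.00 total_interest=$12.00
After 3 (year_end (apply 10% annual interest)): balance=$673.20 total_interest=$73.20
After 4 (month_end (apply 2% monthly interest)): balance=$686.66 total_interest=$86.66
After 5 (withdraw($100)): balance=$586.66 total_interest=$86.66
After 6 (year_end (apply 10% annual interest)): balance=$645.32 total_interest=$145.32
After 7 (year_end (apply 10% annual interest)): balance=$709.85 total_interest=$209.85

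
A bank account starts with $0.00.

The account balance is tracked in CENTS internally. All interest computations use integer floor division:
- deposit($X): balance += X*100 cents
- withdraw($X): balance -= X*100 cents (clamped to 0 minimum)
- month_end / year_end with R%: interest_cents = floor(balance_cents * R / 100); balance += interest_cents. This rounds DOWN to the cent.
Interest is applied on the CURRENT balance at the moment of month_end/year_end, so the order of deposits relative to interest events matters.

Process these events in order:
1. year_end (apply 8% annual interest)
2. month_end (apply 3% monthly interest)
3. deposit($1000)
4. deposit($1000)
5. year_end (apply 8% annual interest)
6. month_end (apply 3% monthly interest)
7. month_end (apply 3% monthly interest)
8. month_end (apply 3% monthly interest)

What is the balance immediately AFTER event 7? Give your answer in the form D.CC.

After 1 (year_end (apply 8% annual interest)): balance=$0.00 total_interest=$0.00
After 2 (month_end (apply 3% monthly interest)): balance=$0.00 total_interest=$0.00
After 3 (deposit($1000)): balance=$1000.00 total_interest=$0.00
After 4 (deposit($1000)): balance=$2000.00 total_interest=$0.00
After 5 (year_end (apply 8% annual interest)): balance=$2160.00 total_interest=$160.00
After 6 (month_end (apply 3% monthly interest)): balance=$2224.80 total_interest=$224.80
After 7 (month_end (apply 3% monthly interest)): balance=$2291.54 total_interest=$291.54

Answer: 2291.54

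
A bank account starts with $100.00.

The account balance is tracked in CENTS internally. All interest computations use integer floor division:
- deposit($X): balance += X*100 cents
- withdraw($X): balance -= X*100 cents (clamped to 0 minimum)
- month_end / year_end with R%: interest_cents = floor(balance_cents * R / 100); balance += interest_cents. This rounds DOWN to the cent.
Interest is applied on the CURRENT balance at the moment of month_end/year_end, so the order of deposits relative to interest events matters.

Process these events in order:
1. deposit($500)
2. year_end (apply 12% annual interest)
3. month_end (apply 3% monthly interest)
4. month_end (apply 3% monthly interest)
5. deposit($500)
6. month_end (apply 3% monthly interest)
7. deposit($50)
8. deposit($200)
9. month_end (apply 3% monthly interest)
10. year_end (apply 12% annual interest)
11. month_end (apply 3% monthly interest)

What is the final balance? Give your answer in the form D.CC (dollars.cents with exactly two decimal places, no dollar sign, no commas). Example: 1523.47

Answer: 1781.46

Derivation:
After 1 (deposit($500)): balance=$600.00 total_interest=$0.00
After 2 (year_end (apply 12% annual interest)): balance=$672.00 total_interest=$72.00
After 3 (month_end (apply 3% monthly interest)): balance=$692.16 total_interest=$92.16
After 4 (month_end (apply 3% monthly interest)): balance=$712.92 total_interest=$112.92
After 5 (deposit($500)): balance=$1212.92 total_interest=$112.92
After 6 (month_end (apply 3% monthly interest)): balance=$1249.30 total_interest=$149.30
After 7 (deposit($50)): balance=$1299.30 total_interest=$149.30
After 8 (deposit($200)): balance=$1499.30 total_interest=$149.30
After 9 (month_end (apply 3% monthly interest)): balance=$1544.27 total_interest=$194.27
After 10 (year_end (apply 12% annual interest)): balance=$1729.58 total_interest=$379.58
After 11 (month_end (apply 3% monthly interest)): balance=$1781.46 total_interest=$431.46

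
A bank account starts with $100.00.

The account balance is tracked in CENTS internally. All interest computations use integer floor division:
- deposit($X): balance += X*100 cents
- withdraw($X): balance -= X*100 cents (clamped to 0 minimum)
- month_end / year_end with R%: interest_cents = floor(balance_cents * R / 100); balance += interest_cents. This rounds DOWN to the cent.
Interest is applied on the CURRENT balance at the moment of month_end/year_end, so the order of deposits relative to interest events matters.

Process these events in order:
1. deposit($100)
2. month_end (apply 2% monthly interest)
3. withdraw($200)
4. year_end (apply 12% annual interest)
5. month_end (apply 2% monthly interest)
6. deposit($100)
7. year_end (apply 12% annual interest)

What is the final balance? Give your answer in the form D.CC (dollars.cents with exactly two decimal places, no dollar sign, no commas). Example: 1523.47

After 1 (deposit($100)): balance=$200.00 total_interest=$0.00
After 2 (month_end (apply 2% monthly interest)): balance=$204.00 total_interest=$4.00
After 3 (withdraw($200)): balance=$4.00 total_interest=$4.00
After 4 (year_end (apply 12% annual interest)): balance=$4.48 total_interest=$4.48
After 5 (month_end (apply 2% monthly interest)): balance=$4.56 total_interest=$4.56
After 6 (deposit($100)): balance=$104.56 total_interest=$4.56
After 7 (year_end (apply 12% annual interest)): balance=$117.10 total_interest=$17.10

Answer: 117.10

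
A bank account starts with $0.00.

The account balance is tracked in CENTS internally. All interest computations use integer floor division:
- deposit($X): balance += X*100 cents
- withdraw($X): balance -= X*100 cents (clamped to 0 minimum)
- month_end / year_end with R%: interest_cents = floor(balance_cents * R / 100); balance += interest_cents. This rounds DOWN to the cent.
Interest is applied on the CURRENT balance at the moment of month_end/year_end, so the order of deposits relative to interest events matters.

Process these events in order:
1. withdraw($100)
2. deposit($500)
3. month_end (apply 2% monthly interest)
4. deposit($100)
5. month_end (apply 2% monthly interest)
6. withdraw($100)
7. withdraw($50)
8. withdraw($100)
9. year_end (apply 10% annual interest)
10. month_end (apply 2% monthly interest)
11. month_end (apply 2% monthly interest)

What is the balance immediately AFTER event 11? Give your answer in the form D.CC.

After 1 (withdraw($100)): balance=$0.00 total_interest=$0.00
After 2 (deposit($500)): balance=$500.00 total_interest=$0.00
After 3 (month_end (apply 2% monthly interest)): balance=$510.00 total_interest=$10.00
After 4 (deposit($100)): balance=$610.00 total_interest=$10.00
After 5 (month_end (apply 2% monthly interest)): balance=$622.20 total_interest=$22.20
After 6 (withdraw($100)): balance=$522.20 total_interest=$22.20
After 7 (withdraw($50)): balance=$472.20 total_interest=$22.20
After 8 (withdraw($100)): balance=$372.20 total_interest=$22.20
After 9 (year_end (apply 10% annual interest)): balance=$409.42 total_interest=$59.42
After 10 (month_end (apply 2% monthly interest)): balance=$417.60 total_interest=$67.60
After 11 (month_end (apply 2% monthly interest)): balance=$425.95 total_interest=$75.95

Answer: 425.95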